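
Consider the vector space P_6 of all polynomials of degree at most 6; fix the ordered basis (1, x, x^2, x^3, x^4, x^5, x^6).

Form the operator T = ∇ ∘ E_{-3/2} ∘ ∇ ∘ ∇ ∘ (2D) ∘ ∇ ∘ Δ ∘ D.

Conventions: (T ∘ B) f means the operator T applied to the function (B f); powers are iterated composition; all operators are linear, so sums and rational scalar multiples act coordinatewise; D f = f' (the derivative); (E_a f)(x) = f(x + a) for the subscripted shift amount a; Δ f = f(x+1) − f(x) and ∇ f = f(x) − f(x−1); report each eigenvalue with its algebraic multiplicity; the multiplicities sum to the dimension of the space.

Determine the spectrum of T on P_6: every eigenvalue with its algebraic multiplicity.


λ = 0 (multiplicity 7)

image of 1: 0
image of x: 0
image of x^2: 0
image of x^3: 0
image of x^4: 0
image of x^5: 0
image of x^6: 0
the matrix is upper triangular; its diagonal is (0, 0, 0, 0, 0, 0, 0)
for a triangular matrix the eigenvalues are the diagonal entries, with algebraic multiplicity their repetition count


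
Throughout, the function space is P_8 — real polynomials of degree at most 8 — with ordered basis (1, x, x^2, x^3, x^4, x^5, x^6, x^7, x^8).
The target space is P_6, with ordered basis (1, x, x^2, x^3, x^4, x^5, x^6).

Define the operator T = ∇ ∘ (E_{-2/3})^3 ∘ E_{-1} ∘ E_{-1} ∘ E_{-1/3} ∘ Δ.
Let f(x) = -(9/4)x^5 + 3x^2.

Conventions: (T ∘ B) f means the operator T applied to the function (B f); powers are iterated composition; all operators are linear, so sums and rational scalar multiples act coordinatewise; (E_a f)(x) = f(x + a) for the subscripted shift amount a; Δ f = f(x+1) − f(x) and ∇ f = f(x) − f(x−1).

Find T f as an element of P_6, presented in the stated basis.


Δ f = -(45/4)x^4 - (45/2)x^3 - (45/2)x^2 - (21/4)x + 3/4
E_{-1/3} Δ f = -(45/4)x^4 - (15/2)x^3 - (15/2)x^2 + (47/12)x + 25/36
E_{-1} E_{-1/3} Δ f = -(45/4)x^4 + (75/2)x^3 - (105/2)x^2 + (497/12)x - 521/36
E_{-1} (E_{-1} ∘ E_{-1/3}) Δ f = -(45/4)x^4 + (165/2)x^3 - (465/2)x^2 + (3647/12)x - 5657/36
E_{-2/3} (E_{-1} ∘ E_{-1} ∘ E_{-1/3} ∘ Δ) f = -(45/4)x^4 + (225/2)x^3 - (855/2)x^2 + (2949/4)x - 1959/4
E_{-2/3} E_{-2/3} (E_{-1} ∘ E_{-1} ∘ E_{-1/3} ∘ Δ) f = -(45/4)x^4 + (285/2)x^3 - (1365/2)x^2 + (17647/12)x - 43445/36
E_{-2/3} E_{-2/3} E_{-2/3} (E_{-1} ∘ E_{-1} ∘ E_{-1/3} ∘ Δ) f = -(45/4)x^4 + (345/2)x^3 - (1995/2)x^2 + (31007/12)x - 91259/36
∇ (E_{-2/3})^3 (E_{-1} ∘ E_{-1} ∘ E_{-1/3} ∘ Δ) f = -45x^3 + 585x^2 - (5115/2)x + 22591/6

the result is g(x) = -45x^3 + 585x^2 - (5115/2)x + 22591/6


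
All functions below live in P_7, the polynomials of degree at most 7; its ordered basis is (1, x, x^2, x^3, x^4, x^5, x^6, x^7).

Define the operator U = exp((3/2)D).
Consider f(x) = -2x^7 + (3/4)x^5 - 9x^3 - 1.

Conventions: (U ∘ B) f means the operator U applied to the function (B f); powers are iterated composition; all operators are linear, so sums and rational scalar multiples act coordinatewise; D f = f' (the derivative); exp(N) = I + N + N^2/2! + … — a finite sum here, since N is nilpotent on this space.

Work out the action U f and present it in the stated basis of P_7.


g(x) = -2x^7 - 21x^6 - (375/4)x^5 - (1845/8)x^4 - (693/2)x^3 - (2673/8)x^2 - (12879/64)x - 7661/128

order-1 term: -21x^6 + (45/8)x^4 - (81/2)x^2
order-2 term: -(189/2)x^5 + (135/8)x^3 - (243/4)x
order-3 term: -(945/4)x^4 + (405/16)x^2 - 243/8
order-4 term: -(2835/8)x^3 + (1215/64)x
order-5 term: -(5103/16)x^2 + 729/128
order-6 term: -(5103/32)x
order-7 term: -2187/64
the series for exp((3/2)D) f terminates at order 7
exp((3/2)D) f = -2x^7 - 21x^6 - (375/4)x^5 - (1845/8)x^4 - (693/2)x^3 - (2673/8)x^2 - (12879/64)x - 7661/128


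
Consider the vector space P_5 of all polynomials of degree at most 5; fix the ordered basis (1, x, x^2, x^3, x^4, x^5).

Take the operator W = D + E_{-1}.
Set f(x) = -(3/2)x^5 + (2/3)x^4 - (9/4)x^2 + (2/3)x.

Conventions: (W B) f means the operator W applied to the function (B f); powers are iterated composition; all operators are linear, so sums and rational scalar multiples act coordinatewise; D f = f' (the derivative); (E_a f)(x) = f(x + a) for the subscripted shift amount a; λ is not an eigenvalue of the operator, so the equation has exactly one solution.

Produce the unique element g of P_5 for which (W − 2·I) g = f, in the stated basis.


the image equals g(x) = (3/2)x^5 - (2/3)x^4 + 15x^3 - (67/4)x^2 + (109/2)x - 407/12

write g with unknown coordinates in the stated basis and equate coefficients in (W − 2·I) g = f
solving from the highest basis element down gives g = (3/2)x^5 - (2/3)x^4 + 15x^3 - (67/4)x^2 + (109/2)x - 407/12
check: W g = (3/2)x^5 - (2/3)x^4 + 30x^3 - (143/4)x^2 + (329/3)x - 407/6
so W g − 2·g = -(3/2)x^5 + (2/3)x^4 - (9/4)x^2 + (2/3)x = f ✓


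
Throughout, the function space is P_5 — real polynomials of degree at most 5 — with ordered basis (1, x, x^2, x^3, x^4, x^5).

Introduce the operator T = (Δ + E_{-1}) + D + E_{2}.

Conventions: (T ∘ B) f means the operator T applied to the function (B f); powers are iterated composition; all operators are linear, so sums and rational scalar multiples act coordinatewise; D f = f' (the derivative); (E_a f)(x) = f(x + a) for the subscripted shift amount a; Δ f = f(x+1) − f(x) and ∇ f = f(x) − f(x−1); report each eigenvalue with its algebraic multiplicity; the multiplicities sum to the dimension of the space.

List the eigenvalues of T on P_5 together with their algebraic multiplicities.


image of 1: 2
image of x: 2x + 3
image of x^2: 2x^2 + 6x + 6
image of x^3: 2x^3 + 9x^2 + 18x + 8
image of x^4: 2x^4 + 12x^3 + 36x^2 + 32x + 18
image of x^5: 2x^5 + 15x^4 + 60x^3 + 80x^2 + 90x + 32
the matrix is upper triangular; its diagonal is (2, 2, 2, 2, 2, 2)
for a triangular matrix the eigenvalues are the diagonal entries, with algebraic multiplicity their repetition count

λ = 2 (multiplicity 6)


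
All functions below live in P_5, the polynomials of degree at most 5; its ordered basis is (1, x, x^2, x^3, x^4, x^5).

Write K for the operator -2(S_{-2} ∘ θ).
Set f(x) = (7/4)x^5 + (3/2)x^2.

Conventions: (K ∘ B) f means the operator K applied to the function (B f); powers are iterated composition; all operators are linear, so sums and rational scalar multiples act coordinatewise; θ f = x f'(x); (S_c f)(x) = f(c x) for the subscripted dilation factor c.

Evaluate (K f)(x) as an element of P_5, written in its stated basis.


the result is g(x) = 560x^5 - 24x^2

θ f = (35/4)x^5 + 3x^2
S_{-2} θ f = -280x^5 + 12x^2
(-2(S_{-2} ∘ θ)) f = 560x^5 - 24x^2


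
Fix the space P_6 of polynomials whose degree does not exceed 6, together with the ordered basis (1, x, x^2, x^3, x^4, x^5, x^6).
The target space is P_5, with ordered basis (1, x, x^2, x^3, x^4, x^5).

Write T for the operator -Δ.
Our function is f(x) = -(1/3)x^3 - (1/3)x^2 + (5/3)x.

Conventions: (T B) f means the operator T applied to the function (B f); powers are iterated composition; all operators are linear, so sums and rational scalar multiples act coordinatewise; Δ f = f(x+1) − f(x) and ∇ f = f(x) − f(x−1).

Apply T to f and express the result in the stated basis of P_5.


g(x) = x^2 + (5/3)x - 1

Δ f = -x^2 - (5/3)x + 1
(-Δ) f = x^2 + (5/3)x - 1


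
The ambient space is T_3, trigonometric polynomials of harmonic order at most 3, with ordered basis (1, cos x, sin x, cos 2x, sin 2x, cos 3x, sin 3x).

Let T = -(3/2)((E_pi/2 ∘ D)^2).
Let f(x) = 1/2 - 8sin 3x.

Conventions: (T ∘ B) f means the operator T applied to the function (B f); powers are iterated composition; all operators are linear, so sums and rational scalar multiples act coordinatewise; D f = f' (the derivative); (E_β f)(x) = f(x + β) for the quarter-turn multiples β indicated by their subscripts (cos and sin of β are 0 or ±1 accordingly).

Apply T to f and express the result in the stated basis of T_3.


the image equals g(x) = 108sin 3x

D f = -24cos 3x
E_pi/2 D f = -24sin 3x
D (E_pi/2 ∘ D) f = -72cos 3x
E_pi/2 D (E_pi/2 ∘ D) f = -72sin 3x
(-(3/2)((E_pi/2 ∘ D)^2)) f = 108sin 3x


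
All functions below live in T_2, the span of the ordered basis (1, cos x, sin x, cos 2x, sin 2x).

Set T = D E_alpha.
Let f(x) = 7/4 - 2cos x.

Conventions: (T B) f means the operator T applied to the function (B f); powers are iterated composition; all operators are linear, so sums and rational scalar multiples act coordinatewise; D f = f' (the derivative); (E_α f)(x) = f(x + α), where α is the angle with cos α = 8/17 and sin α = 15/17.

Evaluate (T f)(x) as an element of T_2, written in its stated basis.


E_alpha f = 7/4 - (16/17)cos x + (30/17)sin x
D E_alpha f = (30/17)cos x + (16/17)sin x

the result is g(x) = (30/17)cos x + (16/17)sin x


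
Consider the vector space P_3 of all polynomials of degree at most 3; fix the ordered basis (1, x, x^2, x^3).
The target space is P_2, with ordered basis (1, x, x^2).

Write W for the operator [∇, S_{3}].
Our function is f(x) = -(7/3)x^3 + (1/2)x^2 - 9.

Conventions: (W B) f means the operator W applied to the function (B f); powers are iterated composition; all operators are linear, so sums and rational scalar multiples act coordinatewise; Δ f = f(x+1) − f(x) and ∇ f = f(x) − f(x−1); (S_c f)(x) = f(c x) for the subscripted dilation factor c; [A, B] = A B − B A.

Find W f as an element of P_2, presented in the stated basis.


the image equals g(x) = -126x^2 + 174x - 194/3

S_{3} f = -63x^3 + (9/2)x^2 - 9
∇ S_{3} f = -189x^2 + 198x - 135/2
∇ f = -7x^2 + 8x - 17/6
S_{3} ∇ f = -63x^2 + 24x - 17/6
[∇, S_{3}] f = -126x^2 + 174x - 194/3


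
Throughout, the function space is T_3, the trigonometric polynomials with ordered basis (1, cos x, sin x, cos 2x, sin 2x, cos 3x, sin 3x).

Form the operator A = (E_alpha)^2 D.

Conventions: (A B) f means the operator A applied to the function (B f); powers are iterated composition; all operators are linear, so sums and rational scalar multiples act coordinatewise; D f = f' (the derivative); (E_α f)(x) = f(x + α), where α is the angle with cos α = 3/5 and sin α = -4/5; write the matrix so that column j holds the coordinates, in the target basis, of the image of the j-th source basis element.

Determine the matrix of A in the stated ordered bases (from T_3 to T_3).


image of 1: 0
image of cos x: (24/25)cos x + (7/25)sin x
image of sin x: -(7/25)cos x + (24/25)sin x
image of cos 2x: -(672/625)cos 2x + (1054/625)sin 2x
image of sin 2x: -(1054/625)cos 2x - (672/625)sin 2x
image of cos 3x: -(30888/15625)cos 3x - (35259/15625)sin 3x
image of sin 3x: (35259/15625)cos 3x - (30888/15625)sin 3x
each image's coordinates form column j of the matrix

the matrix is [[0, 0, 0, 0, 0, 0, 0]; [0, 24/25, -7/25, 0, 0, 0, 0]; [0, 7/25, 24/25, 0, 0, 0, 0]; [0, 0, 0, -672/625, -1054/625, 0, 0]; [0, 0, 0, 1054/625, -672/625, 0, 0]; [0, 0, 0, 0, 0, -30888/15625, 35259/15625]; [0, 0, 0, 0, 0, -35259/15625, -30888/15625]] (rows listed top to bottom)


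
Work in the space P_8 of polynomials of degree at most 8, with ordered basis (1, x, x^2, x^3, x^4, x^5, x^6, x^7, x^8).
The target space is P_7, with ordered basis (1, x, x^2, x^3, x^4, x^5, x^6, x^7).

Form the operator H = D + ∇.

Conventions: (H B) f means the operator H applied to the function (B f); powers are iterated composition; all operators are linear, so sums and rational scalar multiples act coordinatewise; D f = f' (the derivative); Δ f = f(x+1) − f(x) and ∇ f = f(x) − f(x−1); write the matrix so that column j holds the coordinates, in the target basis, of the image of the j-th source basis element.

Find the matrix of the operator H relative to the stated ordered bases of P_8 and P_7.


the matrix is [[0, 2, -1, 1, -1, 1, -1, 1, -1]; [0, 0, 4, -3, 4, -5, 6, -7, 8]; [0, 0, 0, 6, -6, 10, -15, 21, -28]; [0, 0, 0, 0, 8, -10, 20, -35, 56]; [0, 0, 0, 0, 0, 10, -15, 35, -70]; [0, 0, 0, 0, 0, 0, 12, -21, 56]; [0, 0, 0, 0, 0, 0, 0, 14, -28]; [0, 0, 0, 0, 0, 0, 0, 0, 16]] (rows listed top to bottom)

image of 1: 0
image of x: 2
image of x^2: 4x - 1
image of x^3: 6x^2 - 3x + 1
image of x^4: 8x^3 - 6x^2 + 4x - 1
image of x^5: 10x^4 - 10x^3 + 10x^2 - 5x + 1
image of x^6: 12x^5 - 15x^4 + 20x^3 - 15x^2 + 6x - 1
image of x^7: 14x^6 - 21x^5 + 35x^4 - 35x^3 + 21x^2 - 7x + 1
image of x^8: 16x^7 - 28x^6 + 56x^5 - 70x^4 + 56x^3 - 28x^2 + 8x - 1
each image's coordinates form column j of the matrix


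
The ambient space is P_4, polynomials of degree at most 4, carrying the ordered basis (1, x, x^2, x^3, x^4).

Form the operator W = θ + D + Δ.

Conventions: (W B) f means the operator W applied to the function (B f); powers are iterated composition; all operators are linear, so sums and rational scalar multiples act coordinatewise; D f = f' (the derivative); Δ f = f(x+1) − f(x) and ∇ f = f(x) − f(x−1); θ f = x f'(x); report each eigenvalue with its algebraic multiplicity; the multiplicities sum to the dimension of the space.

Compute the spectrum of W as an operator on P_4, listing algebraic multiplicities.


image of 1: 0
image of x: x + 2
image of x^2: 2x^2 + 4x + 1
image of x^3: 3x^3 + 6x^2 + 3x + 1
image of x^4: 4x^4 + 8x^3 + 6x^2 + 4x + 1
the matrix is upper triangular; its diagonal is (0, 1, 2, 3, 4)
for a triangular matrix the eigenvalues are the diagonal entries, with algebraic multiplicity their repetition count

λ = 0 (multiplicity 1), λ = 1 (multiplicity 1), λ = 2 (multiplicity 1), λ = 3 (multiplicity 1), λ = 4 (multiplicity 1)


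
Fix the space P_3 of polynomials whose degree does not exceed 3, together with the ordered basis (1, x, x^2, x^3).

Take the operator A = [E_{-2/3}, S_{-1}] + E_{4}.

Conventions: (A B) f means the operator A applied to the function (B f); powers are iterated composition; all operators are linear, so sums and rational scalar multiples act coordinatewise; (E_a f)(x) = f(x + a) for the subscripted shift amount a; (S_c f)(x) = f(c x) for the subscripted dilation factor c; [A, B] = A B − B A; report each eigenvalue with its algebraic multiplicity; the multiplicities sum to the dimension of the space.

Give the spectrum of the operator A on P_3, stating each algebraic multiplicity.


image of 1: 1
image of x: x + 16/3
image of x^2: x^2 + (16/3)x + 16
image of x^3: x^3 + 16x^2 + 48x + 1744/27
the matrix is upper triangular; its diagonal is (1, 1, 1, 1)
for a triangular matrix the eigenvalues are the diagonal entries, with algebraic multiplicity their repetition count

λ = 1 (multiplicity 4)


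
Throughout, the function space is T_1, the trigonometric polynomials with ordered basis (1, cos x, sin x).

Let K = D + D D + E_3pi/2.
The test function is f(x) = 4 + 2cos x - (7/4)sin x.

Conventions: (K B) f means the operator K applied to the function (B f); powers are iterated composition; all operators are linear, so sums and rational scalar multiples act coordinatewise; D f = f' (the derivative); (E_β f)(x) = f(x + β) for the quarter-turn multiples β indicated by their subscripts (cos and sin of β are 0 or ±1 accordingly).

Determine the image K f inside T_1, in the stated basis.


D f = -(7/4)cos x - 2sin x
D f = -(7/4)cos x - 2sin x
D D f = -2cos x + (7/4)sin x
E_3pi/2 f = 4 + (7/4)cos x + 2sin x
(D + D D + E_3pi/2) f = 4 - 2cos x + (7/4)sin x

the result is g(x) = 4 - 2cos x + (7/4)sin x


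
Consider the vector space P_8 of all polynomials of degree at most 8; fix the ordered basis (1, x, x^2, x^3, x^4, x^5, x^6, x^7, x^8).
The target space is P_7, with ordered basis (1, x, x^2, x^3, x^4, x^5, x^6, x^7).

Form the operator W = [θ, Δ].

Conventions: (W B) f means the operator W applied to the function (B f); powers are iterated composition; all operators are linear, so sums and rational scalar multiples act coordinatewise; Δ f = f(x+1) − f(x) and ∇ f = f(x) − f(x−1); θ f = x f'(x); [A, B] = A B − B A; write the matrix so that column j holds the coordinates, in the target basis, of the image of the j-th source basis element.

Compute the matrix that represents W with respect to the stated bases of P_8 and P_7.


the matrix is [[0, -1, -2, -3, -4, -5, -6, -7, -8]; [0, 0, -2, -6, -12, -20, -30, -42, -56]; [0, 0, 0, -3, -12, -30, -60, -105, -168]; [0, 0, 0, 0, -4, -20, -60, -140, -280]; [0, 0, 0, 0, 0, -5, -30, -105, -280]; [0, 0, 0, 0, 0, 0, -6, -42, -168]; [0, 0, 0, 0, 0, 0, 0, -7, -56]; [0, 0, 0, 0, 0, 0, 0, 0, -8]] (rows listed top to bottom)

image of 1: 0
image of x: -1
image of x^2: -2x - 2
image of x^3: -3x^2 - 6x - 3
image of x^4: -4x^3 - 12x^2 - 12x - 4
image of x^5: -5x^4 - 20x^3 - 30x^2 - 20x - 5
image of x^6: -6x^5 - 30x^4 - 60x^3 - 60x^2 - 30x - 6
image of x^7: -7x^6 - 42x^5 - 105x^4 - 140x^3 - 105x^2 - 42x - 7
image of x^8: -8x^7 - 56x^6 - 168x^5 - 280x^4 - 280x^3 - 168x^2 - 56x - 8
each image's coordinates form column j of the matrix


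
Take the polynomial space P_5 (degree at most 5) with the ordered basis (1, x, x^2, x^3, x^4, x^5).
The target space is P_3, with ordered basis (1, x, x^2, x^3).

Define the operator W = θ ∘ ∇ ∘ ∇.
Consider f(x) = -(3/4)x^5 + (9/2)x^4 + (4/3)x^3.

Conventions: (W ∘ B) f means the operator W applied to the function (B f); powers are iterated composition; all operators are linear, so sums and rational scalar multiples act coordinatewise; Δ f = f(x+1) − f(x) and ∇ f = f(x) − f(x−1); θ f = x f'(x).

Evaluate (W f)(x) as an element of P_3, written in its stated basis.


the image equals g(x) = -45x^3 + 198x^2 - (305/2)x

∇ f = -(15/4)x^4 + (51/2)x^3 - (61/2)x^2 + (71/4)x - 47/12
∇ ∇ f = -15x^3 + 99x^2 - (305/2)x + 155/2
θ ∇ ∇ f = -45x^3 + 198x^2 - (305/2)x


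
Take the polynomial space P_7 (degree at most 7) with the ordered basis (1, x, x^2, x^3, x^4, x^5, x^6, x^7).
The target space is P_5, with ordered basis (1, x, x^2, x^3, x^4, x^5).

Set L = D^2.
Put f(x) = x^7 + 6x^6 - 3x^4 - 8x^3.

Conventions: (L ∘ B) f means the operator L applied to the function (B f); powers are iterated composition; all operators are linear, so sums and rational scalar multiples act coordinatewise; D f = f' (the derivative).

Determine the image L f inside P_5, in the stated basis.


D f = 7x^6 + 36x^5 - 12x^3 - 24x^2
D D f = 42x^5 + 180x^4 - 36x^2 - 48x

g(x) = 42x^5 + 180x^4 - 36x^2 - 48x


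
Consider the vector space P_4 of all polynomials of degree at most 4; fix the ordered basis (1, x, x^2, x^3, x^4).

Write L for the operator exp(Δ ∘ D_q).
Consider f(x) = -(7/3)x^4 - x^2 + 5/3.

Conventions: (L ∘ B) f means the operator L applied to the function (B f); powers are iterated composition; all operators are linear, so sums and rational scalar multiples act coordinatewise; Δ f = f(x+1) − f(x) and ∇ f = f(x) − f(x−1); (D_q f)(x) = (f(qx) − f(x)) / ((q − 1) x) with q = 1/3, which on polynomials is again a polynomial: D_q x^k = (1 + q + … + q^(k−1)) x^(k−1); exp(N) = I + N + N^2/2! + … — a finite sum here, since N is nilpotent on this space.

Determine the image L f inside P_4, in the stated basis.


order-1 term: -(280/27)x^2 - (280/27)x - 388/81
order-2 term: -560/81
the series for exp(Δ ∘ D_q) f terminates at order 2
exp(Δ ∘ D_q) f = -(7/3)x^4 - (307/27)x^2 - (280/27)x - 271/27

the image equals g(x) = -(7/3)x^4 - (307/27)x^2 - (280/27)x - 271/27


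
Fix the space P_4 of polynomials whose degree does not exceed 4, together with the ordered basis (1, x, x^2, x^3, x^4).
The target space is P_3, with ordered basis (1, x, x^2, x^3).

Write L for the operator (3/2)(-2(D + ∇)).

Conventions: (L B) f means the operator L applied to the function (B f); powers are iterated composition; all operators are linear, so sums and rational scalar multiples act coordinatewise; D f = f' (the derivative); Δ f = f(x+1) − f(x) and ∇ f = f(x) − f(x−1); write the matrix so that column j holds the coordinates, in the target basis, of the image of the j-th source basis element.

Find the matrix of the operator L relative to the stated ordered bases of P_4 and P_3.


image of 1: 0
image of x: -6
image of x^2: -12x + 3
image of x^3: -18x^2 + 9x - 3
image of x^4: -24x^3 + 18x^2 - 12x + 3
each image's coordinates form column j of the matrix

the matrix is [[0, -6, 3, -3, 3]; [0, 0, -12, 9, -12]; [0, 0, 0, -18, 18]; [0, 0, 0, 0, -24]] (rows listed top to bottom)


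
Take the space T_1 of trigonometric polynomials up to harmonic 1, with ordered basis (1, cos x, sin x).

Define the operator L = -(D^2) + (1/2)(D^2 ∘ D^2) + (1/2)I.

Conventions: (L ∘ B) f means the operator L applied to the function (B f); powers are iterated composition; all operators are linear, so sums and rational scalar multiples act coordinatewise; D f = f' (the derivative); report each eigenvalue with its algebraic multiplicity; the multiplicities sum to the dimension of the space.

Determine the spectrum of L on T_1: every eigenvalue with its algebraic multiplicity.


λ = 1/2 (multiplicity 1), λ = 2 (multiplicity 2)

image of 1: 1/2
image of cos x: 2cos x
image of sin x: 2sin x
the matrix is diagonal; its diagonal is (1/2, 2, 2)
for a triangular matrix the eigenvalues are the diagonal entries, with algebraic multiplicity their repetition count


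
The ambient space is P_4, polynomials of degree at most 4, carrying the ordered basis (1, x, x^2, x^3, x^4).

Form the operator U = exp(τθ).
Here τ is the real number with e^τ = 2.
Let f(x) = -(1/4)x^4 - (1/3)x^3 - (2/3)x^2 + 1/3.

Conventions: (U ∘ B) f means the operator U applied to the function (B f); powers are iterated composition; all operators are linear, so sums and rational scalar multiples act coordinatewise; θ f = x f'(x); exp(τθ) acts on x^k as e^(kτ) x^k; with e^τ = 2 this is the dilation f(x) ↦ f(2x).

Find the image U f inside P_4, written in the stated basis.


g(x) = -4x^4 - (8/3)x^3 - (8/3)x^2 + 1/3

exp(τθ) x^k = e^(kτ) x^k; with e^τ = 2 this sends x^k to 2^k x^k
x^2 ↦ 4 x^2
x^3 ↦ 8 x^3
x^4 ↦ 16 x^4
applying this coordinatewise to f: exp(τθ) f = -4x^4 - (8/3)x^3 - (8/3)x^2 + 1/3


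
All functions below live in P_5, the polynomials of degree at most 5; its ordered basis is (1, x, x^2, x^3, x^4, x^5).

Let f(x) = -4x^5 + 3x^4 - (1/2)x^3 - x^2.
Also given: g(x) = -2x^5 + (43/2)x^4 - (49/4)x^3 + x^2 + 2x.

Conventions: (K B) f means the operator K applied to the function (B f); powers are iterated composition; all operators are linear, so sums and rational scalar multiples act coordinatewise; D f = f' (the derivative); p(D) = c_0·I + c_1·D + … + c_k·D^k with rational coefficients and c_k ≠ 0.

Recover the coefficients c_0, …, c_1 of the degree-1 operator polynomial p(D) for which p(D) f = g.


D^0 f = -4x^5 + 3x^4 - (1/2)x^3 - x^2
D^1 f = -20x^4 + 12x^3 - (3/2)x^2 - 2x
matching coefficients of g against c_0 f + c_1 Df + … from the top degree down determines the c_i
solution: c_0 = 1/2, c_1 = -1

c_0 = 1/2, c_1 = -1


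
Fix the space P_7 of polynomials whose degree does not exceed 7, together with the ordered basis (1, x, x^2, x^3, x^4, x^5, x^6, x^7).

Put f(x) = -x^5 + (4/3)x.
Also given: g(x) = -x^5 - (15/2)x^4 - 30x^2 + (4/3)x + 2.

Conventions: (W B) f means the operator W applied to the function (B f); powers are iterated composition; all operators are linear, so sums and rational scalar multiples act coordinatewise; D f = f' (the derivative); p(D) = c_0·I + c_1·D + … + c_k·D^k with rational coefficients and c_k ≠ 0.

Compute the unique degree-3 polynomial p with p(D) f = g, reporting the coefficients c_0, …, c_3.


D^0 f = -x^5 + (4/3)x
D^1 f = -5x^4 + 4/3
D^2 f = -20x^3
D^3 f = -60x^2
matching coefficients of g against c_0 f + c_1 Df + … from the top degree down determines the c_i
solution: c_0 = 1, c_1 = 3/2, c_2 = 0, c_3 = 1/2

c_0 = 1, c_1 = 3/2, c_2 = 0, c_3 = 1/2


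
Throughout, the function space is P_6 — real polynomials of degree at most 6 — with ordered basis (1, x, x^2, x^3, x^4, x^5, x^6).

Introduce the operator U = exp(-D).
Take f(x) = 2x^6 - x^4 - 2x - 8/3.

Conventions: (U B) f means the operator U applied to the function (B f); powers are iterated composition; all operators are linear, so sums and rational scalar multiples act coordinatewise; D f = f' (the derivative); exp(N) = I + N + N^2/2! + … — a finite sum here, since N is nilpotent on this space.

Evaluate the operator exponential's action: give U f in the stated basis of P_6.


the result is g(x) = 2x^6 - 12x^5 + 29x^4 - 36x^3 + 24x^2 - 10x + 1/3

order-1 term: -12x^5 + 4x^3 + 2
order-2 term: 30x^4 - 6x^2
order-3 term: -40x^3 + 4x
order-4 term: 30x^2 - 1
order-5 term: -12x
order-6 term: 2
the series for exp(-D) f terminates at order 6
exp(-D) f = 2x^6 - 12x^5 + 29x^4 - 36x^3 + 24x^2 - 10x + 1/3


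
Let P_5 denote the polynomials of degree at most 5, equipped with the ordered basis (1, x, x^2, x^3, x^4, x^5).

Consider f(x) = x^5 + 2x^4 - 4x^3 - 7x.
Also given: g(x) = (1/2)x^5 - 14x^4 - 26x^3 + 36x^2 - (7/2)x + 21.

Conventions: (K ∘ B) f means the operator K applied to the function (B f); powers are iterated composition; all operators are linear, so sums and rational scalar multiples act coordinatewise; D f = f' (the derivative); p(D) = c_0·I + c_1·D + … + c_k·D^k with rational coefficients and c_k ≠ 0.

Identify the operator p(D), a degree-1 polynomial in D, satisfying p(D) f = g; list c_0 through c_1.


D^0 f = x^5 + 2x^4 - 4x^3 - 7x
D^1 f = 5x^4 + 8x^3 - 12x^2 - 7
matching coefficients of g against c_0 f + c_1 Df + … from the top degree down determines the c_i
solution: c_0 = 1/2, c_1 = -3

c_0 = 1/2, c_1 = -3


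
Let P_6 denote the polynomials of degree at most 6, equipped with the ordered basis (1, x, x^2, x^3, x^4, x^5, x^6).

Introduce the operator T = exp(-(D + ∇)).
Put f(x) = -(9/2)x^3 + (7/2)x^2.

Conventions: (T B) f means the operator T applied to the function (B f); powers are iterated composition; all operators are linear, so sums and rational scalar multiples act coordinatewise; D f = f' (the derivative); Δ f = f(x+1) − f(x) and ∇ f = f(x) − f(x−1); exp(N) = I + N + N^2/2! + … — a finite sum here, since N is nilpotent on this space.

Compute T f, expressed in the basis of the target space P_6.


the image equals g(x) = -(9/2)x^3 + (61/2)x^2 - (163/2)x + 85

order-1 term: 27x^2 - (55/2)x + 8
order-2 term: -54x + 41
order-3 term: 36
the series for exp(-(D + ∇)) f terminates at order 3
exp(-(D + ∇)) f = -(9/2)x^3 + (61/2)x^2 - (163/2)x + 85


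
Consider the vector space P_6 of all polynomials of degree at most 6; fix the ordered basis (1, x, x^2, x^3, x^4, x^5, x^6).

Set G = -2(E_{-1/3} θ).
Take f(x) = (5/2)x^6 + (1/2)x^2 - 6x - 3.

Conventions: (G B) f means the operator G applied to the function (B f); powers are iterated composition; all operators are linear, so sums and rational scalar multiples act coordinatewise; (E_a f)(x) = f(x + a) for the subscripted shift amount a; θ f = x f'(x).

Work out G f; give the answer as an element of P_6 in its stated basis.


θ f = 15x^6 + x^2 - 6x
E_{-1/3} θ f = 15x^6 - 30x^5 + 25x^4 - (100/9)x^3 + (34/9)x^2 - (190/27)x + 518/243
(-2(E_{-1/3} θ)) f = -30x^6 + 60x^5 - 50x^4 + (200/9)x^3 - (68/9)x^2 + (380/27)x - 1036/243

g(x) = -30x^6 + 60x^5 - 50x^4 + (200/9)x^3 - (68/9)x^2 + (380/27)x - 1036/243


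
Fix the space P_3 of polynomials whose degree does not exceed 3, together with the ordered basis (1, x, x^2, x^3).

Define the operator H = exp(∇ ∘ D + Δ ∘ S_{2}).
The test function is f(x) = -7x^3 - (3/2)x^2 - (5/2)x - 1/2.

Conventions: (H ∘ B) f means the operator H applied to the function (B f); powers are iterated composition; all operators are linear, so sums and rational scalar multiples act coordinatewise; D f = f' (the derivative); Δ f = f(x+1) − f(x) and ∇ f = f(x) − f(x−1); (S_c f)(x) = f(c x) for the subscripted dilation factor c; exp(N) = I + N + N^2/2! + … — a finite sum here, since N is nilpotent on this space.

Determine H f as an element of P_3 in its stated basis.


the result is g(x) = -7x^3 - (339/2)x^2 - (1793/2)x - 2447/2

order-1 term: -168x^2 - 222x - 49
order-2 term: -672x - 726
order-3 term: -448
the series for exp(∇ ∘ D + Δ ∘ S_{2}) f terminates at order 3
exp(∇ ∘ D + Δ ∘ S_{2}) f = -7x^3 - (339/2)x^2 - (1793/2)x - 2447/2


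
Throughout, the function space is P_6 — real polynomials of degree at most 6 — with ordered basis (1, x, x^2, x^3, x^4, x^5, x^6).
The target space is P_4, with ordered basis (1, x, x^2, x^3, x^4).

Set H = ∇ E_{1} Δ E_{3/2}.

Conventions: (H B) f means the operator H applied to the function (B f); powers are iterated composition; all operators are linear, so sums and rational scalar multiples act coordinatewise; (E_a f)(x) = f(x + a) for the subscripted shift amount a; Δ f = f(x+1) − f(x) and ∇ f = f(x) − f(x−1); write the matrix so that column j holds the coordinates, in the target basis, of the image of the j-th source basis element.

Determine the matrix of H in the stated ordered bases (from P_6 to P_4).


image of 1: 0
image of x: 0
image of x^2: 2
image of x^3: 6x + 15
image of x^4: 12x^2 + 60x + 77
image of x^5: 20x^3 + 150x^2 + 385x + 675/2
image of x^6: 30x^4 + 300x^3 + 1155x^2 + 2025x + 10891/8
each image's coordinates form column j of the matrix

the matrix is [[0, 0, 2, 15, 77, 675/2, 10891/8]; [0, 0, 0, 6, 60, 385, 2025]; [0, 0, 0, 0, 12, 150, 1155]; [0, 0, 0, 0, 0, 20, 300]; [0, 0, 0, 0, 0, 0, 30]] (rows listed top to bottom)


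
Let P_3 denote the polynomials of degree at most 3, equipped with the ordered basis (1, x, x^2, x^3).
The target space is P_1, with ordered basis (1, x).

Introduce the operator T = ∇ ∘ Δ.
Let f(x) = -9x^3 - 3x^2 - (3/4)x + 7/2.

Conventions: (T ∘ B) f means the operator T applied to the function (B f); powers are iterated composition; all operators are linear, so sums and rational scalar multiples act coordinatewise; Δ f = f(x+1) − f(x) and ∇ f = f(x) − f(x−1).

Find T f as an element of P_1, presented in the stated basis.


g(x) = -54x - 6

Δ f = -27x^2 - 33x - 51/4
∇ Δ f = -54x - 6


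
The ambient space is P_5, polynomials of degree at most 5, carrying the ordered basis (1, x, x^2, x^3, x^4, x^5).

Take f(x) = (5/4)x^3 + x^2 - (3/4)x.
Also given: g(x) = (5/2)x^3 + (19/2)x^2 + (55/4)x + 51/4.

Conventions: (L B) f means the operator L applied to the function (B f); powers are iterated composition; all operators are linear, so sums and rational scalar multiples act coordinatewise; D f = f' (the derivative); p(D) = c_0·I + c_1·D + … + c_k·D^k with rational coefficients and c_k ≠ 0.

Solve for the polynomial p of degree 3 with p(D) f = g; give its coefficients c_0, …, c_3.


D^0 f = (5/4)x^3 + x^2 - (3/4)x
D^1 f = (15/4)x^2 + 2x - 3/4
D^2 f = (15/2)x + 2
D^3 f = 15/2
matching coefficients of g against c_0 f + c_1 Df + … from the top degree down determines the c_i
solution: c_0 = 2, c_1 = 2, c_2 = 3/2, c_3 = 3/2

p(D) = 2·I + 2·D + (3/2)·D^2 + (3/2)·D^3, i.e. c_0 = 2, c_1 = 2, c_2 = 3/2, c_3 = 3/2


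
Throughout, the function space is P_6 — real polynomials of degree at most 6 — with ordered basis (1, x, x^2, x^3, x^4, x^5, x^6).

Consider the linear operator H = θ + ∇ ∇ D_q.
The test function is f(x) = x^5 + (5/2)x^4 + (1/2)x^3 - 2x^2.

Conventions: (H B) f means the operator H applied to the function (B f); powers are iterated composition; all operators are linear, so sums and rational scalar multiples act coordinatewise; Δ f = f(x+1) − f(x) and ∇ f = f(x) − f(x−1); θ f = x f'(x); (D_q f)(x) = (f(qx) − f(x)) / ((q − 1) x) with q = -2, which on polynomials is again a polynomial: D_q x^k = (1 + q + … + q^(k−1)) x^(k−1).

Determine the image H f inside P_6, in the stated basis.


θ f = 5x^5 + 10x^4 + (3/2)x^3 - 4x^2
D_q f = 11x^4 - (25/2)x^3 + (3/2)x^2 + 2x
∇ D_q f = 44x^3 - (207/2)x^2 + (169/2)x - 23
∇ ∇ D_q f = 132x^2 - 339x + 232
(θ + ∇ ∇ D_q) f = 5x^5 + 10x^4 + (3/2)x^3 + 128x^2 - 339x + 232

the image equals g(x) = 5x^5 + 10x^4 + (3/2)x^3 + 128x^2 - 339x + 232


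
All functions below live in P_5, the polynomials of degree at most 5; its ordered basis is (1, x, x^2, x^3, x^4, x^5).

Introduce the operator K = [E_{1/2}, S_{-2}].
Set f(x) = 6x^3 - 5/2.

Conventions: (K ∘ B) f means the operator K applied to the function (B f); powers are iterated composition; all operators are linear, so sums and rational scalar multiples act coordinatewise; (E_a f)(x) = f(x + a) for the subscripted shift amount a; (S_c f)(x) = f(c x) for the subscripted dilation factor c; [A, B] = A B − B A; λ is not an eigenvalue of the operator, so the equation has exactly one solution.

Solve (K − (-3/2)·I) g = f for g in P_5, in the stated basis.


the result is g(x) = 4x^3 + 48x^2 - 180x - 608/3

write g with unknown coordinates in the stated basis and equate coefficients in (K − (-3/2)·I) g = f
solving from the highest basis element down gives g = 4x^3 + 48x^2 - 180x - 608/3
check: K g = -72x^2 + 270x + 603/2
so K g − (-3/2)·g = 6x^3 - 5/2 = f ✓


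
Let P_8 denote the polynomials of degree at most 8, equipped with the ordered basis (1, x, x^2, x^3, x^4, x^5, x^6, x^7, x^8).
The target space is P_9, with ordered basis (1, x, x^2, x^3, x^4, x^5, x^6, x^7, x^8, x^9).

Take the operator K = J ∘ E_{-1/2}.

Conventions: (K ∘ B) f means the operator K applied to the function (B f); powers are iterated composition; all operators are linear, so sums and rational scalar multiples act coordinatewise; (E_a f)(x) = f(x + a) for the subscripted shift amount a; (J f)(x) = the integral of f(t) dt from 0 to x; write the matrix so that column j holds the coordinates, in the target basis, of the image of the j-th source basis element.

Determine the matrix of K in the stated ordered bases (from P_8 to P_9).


image of 1: x
image of x: (1/2)x^2 - (1/2)x
image of x^2: (1/3)x^3 - (1/2)x^2 + (1/4)x
image of x^3: (1/4)x^4 - (1/2)x^3 + (3/8)x^2 - (1/8)x
image of x^4: (1/5)x^5 - (1/2)x^4 + (1/2)x^3 - (1/4)x^2 + (1/16)x
image of x^5: (1/6)x^6 - (1/2)x^5 + (5/8)x^4 - (5/12)x^3 + (5/32)x^2 - (1/32)x
image of x^6: (1/7)x^7 - (1/2)x^6 + (3/4)x^5 - (5/8)x^4 + (5/16)x^3 - (3/32)x^2 + (1/64)x
image of x^7: (1/8)x^8 - (1/2)x^7 + (7/8)x^6 - (7/8)x^5 + (35/64)x^4 - (7/32)x^3 + (7/128)x^2 - (1/128)x
image of x^8: (1/9)x^9 - (1/2)x^8 + x^7 - (7/6)x^6 + (7/8)x^5 - (7/16)x^4 + (7/48)x^3 - (1/32)x^2 + (1/256)x
each image's coordinates form column j of the matrix

the matrix is [[0, 0, 0, 0, 0, 0, 0, 0, 0]; [1, -1/2, 1/4, -1/8, 1/16, -1/32, 1/64, -1/128, 1/256]; [0, 1/2, -1/2, 3/8, -1/4, 5/32, -3/32, 7/128, -1/32]; [0, 0, 1/3, -1/2, 1/2, -5/12, 5/16, -7/32, 7/48]; [0, 0, 0, 1/4, -1/2, 5/8, -5/8, 35/64, -7/16]; [0, 0, 0, 0, 1/5, -1/2, 3/4, -7/8, 7/8]; [0, 0, 0, 0, 0, 1/6, -1/2, 7/8, -7/6]; [0, 0, 0, 0, 0, 0, 1/7, -1/2, 1]; [0, 0, 0, 0, 0, 0, 0, 1/8, -1/2]; [0, 0, 0, 0, 0, 0, 0, 0, 1/9]] (rows listed top to bottom)


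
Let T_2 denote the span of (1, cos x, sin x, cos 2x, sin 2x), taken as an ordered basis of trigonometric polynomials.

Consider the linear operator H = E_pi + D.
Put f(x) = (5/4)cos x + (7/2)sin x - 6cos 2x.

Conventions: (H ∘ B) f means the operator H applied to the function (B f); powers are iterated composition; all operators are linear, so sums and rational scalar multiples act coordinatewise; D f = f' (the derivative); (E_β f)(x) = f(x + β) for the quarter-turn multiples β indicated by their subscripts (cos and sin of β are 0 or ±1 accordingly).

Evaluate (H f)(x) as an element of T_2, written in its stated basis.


the image equals g(x) = (9/4)cos x - (19/4)sin x - 6cos 2x + 12sin 2x

E_pi f = -(5/4)cos x - (7/2)sin x - 6cos 2x
D f = (7/2)cos x - (5/4)sin x + 12sin 2x
(E_pi + D) f = (9/4)cos x - (19/4)sin x - 6cos 2x + 12sin 2x


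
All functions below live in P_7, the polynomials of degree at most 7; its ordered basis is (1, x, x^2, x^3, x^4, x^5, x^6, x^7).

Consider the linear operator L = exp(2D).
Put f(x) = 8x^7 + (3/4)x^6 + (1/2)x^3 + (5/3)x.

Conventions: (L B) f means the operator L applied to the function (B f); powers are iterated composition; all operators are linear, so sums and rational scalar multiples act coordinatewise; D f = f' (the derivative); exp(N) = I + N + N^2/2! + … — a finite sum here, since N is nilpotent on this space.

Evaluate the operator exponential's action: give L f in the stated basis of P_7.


order-1 term: 112x^6 + 9x^5 + 3x^2 + 10/3
order-2 term: 672x^5 + 45x^4 + 6x
order-3 term: 2240x^4 + 120x^3 + 4
order-4 term: 4480x^3 + 180x^2
order-5 term: 5376x^2 + 144x
order-6 term: 3584x + 48
order-7 term: 1024
the series for exp(2D) f terminates at order 7
exp(2D) f = 8x^7 + (451/4)x^6 + 681x^5 + 2285x^4 + (9201/2)x^3 + 5559x^2 + (11207/3)x + 3238/3

g(x) = 8x^7 + (451/4)x^6 + 681x^5 + 2285x^4 + (9201/2)x^3 + 5559x^2 + (11207/3)x + 3238/3


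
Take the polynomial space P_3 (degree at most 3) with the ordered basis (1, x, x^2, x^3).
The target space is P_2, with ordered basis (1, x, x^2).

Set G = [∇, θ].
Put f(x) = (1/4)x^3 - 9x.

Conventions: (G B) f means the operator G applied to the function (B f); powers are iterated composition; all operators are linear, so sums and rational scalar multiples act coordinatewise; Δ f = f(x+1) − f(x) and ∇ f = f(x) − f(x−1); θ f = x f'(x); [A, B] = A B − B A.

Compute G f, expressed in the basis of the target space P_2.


θ f = (3/4)x^3 - 9x
∇ θ f = (9/4)x^2 - (9/4)x - 33/4
∇ f = (3/4)x^2 - (3/4)x - 35/4
θ ∇ f = (3/2)x^2 - (3/4)x
[∇, θ] f = (3/4)x^2 - (3/2)x - 33/4

the result is g(x) = (3/4)x^2 - (3/2)x - 33/4


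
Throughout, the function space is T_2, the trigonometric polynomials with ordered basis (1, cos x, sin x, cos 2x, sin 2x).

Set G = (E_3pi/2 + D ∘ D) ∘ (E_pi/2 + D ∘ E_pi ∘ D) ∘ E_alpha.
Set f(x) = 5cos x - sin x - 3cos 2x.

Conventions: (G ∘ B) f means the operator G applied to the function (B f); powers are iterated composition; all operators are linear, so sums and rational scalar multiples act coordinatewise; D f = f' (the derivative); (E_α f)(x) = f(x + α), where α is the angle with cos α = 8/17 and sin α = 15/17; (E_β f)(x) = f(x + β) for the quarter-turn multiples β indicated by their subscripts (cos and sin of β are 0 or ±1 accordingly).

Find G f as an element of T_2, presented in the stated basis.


E_alpha f = (25/17)cos x - (83/17)sin x + (483/289)cos 2x + (720/289)sin 2x
E_pi/2 E_alpha f = -(83/17)cos x - (25/17)sin x - (483/289)cos 2x - (720/289)sin 2x
D E_alpha f = -(83/17)cos x - (25/17)sin x + (1440/289)cos 2x - (966/289)sin 2x
E_pi D E_alpha f = (83/17)cos x + (25/17)sin x + (1440/289)cos 2x - (966/289)sin 2x
D E_pi D E_alpha f = (25/17)cos x - (83/17)sin x - (1932/289)cos 2x - (2880/289)sin 2x
(E_pi/2 + D ∘ E_pi ∘ D) E_alpha f = -(58/17)cos x - (108/17)sin x - (2415/289)cos 2x - (3600/289)sin 2x
E_3pi/2 (E_pi/2 + D ∘ E_pi ∘ D) E_alpha f = (108/17)cos x - (58/17)sin x + (2415/289)cos 2x + (3600/289)sin 2x
D (E_pi/2 + D ∘ E_pi ∘ D) E_alpha f = -(108/17)cos x + (58/17)sin x - (7200/289)cos 2x + (4830/289)sin 2x
D D (E_pi/2 + D ∘ E_pi ∘ D) E_alpha f = (58/17)cos x + (108/17)sin x + (9660/289)cos 2x + (14400/289)sin 2x
(E_3pi/2 + D ∘ D) (E_pi/2 + D ∘ E_pi ∘ D) E_alpha f = (166/17)cos x + (50/17)sin x + (12075/289)cos 2x + (18000/289)sin 2x

the image equals g(x) = (166/17)cos x + (50/17)sin x + (12075/289)cos 2x + (18000/289)sin 2x


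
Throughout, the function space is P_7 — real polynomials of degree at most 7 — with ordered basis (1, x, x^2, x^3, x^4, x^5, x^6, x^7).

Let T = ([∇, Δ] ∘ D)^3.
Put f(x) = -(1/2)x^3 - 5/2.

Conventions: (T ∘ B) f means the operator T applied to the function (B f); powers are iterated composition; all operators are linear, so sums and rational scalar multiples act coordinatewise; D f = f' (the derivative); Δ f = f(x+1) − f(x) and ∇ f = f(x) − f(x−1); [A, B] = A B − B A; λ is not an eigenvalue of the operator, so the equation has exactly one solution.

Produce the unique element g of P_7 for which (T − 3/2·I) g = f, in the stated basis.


write g with unknown coordinates in the stated basis and equate coefficients in (T − 3/2·I) g = f
solving from the highest basis element down gives g = (1/3)x^3 + 5/3
check: T g = 0
so T g − 3/2·g = -(1/2)x^3 - 5/2 = f ✓

the result is g(x) = (1/3)x^3 + 5/3


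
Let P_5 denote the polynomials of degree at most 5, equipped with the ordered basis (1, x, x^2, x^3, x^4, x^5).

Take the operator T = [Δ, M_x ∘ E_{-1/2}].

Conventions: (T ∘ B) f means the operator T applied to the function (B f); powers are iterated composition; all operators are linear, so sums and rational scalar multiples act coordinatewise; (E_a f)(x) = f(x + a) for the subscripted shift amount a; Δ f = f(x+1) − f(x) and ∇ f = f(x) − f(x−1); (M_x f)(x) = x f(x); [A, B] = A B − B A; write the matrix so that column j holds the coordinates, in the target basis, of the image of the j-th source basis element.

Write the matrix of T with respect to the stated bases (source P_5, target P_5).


the matrix is [[1, 1/2, 1/4, 1/8, 1/16, 1/32]; [0, 1, 1, 3/4, 1/2, 5/16]; [0, 0, 1, 3/2, 3/2, 5/4]; [0, 0, 0, 1, 2, 5/2]; [0, 0, 0, 0, 1, 5/2]; [0, 0, 0, 0, 0, 1]] (rows listed top to bottom)

image of 1: 1
image of x: x + 1/2
image of x^2: x^2 + x + 1/4
image of x^3: x^3 + (3/2)x^2 + (3/4)x + 1/8
image of x^4: x^4 + 2x^3 + (3/2)x^2 + (1/2)x + 1/16
image of x^5: x^5 + (5/2)x^4 + (5/2)x^3 + (5/4)x^2 + (5/16)x + 1/32
each image's coordinates form column j of the matrix
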